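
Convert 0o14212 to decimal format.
Convert 0o14212 (octal) → 1×4096 + 4×512 + 2×64 + 1×8 + 2 = 6282 (decimal)
6282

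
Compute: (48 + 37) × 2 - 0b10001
Convert 0b10001 (binary) → 16 + 1 = 17 (decimal)
Expression in decimal: (48 + 37) × 2 - 17
Parentheses first: 48 + 37 = 85
Multiply: 85 × 2 = 170
Subtract: 170 - 17 = 153
153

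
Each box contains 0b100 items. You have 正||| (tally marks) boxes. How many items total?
Convert 0b100 (binary) → 4 (decimal)
Convert 正||| (tally marks) → 5 + 3 = 8 (decimal)
Compute 4 × 8 = 32
32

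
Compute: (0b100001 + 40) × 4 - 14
Convert 0b100001 (binary) → 32 + 1 = 33 (decimal)
Expression in decimal: (33 + 40) × 4 - 14
Parentheses first: 33 + 40 = 73
Multiply: 73 × 4 = 292
Subtract: 292 - 14 = 278
278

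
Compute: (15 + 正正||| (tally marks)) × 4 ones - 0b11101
Convert 正正||| (tally marks) → 5 + 5 + 3 = 13 (decimal)
Convert 4 ones (place-value notation) → 4 (decimal)
Convert 0b11101 (binary) → 16 + 8 + 4 + 1 = 29 (decimal)
Expression in decimal: (15 + 13) × 4 - 29
Parentheses first: 15 + 13 = 28
Multiply: 28 × 4 = 112
Subtract: 112 - 29 = 83
83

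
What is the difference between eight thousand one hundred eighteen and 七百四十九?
Convert eight thousand one hundred eighteen (English words) → 8×1000 + 1×100 + 18 = 8118 (decimal)
Convert 七百四十九 (Chinese numeral) → 7×100 + 4×10 + 9 = 749 (decimal)
Difference: |8118 - 749| = 7369
7369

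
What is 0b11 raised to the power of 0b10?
Convert 0b11 (binary) → 2 + 1 = 3 (decimal)
Convert 0b10 (binary) → 2 (decimal)
Compute 3 ^ 2 = 9
9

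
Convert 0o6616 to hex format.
Convert 0o6616 (octal) → 6×512 + 6×64 + 1×8 + 6 = 3470 (decimal)
Convert 3470 (decimal) → 3470 = 13×256 + 8×16 + 14 → 0xD8E (hexadecimal)
0xD8E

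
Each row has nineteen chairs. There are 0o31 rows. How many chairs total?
Convert nineteen (English words) → 19 (decimal)
Convert 0o31 (octal) → 3×8 + 1 = 25 (decimal)
Compute 19 × 25 = 475
475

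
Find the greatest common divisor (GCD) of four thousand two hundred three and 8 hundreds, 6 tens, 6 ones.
Convert four thousand two hundred three (English words) → 4×1000 + 2×100 + 3 = 4203 (decimal)
Convert 8 hundreds, 6 tens, 6 ones (place-value notation) → 8×100 + 6×10 + 6 = 866 (decimal)
Compute gcd(4203, 866) = 1
1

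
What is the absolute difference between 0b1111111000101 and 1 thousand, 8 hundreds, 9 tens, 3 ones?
Convert 0b1111111000101 (binary) → 4096 + 2048 + 1024 + 512 + 256 + 128 + 64 + 4 + 1 = 8133 (decimal)
Convert 1 thousand, 8 hundreds, 9 tens, 3 ones (place-value notation) → 1×1000 + 8×100 + 9×10 + 3 = 1893 (decimal)
Compute |8133 - 1893| = 6240
6240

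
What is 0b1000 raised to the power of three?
Convert 0b1000 (binary) → 8 (decimal)
Convert three (English words) → 3 (decimal)
Compute 8 ^ 3 = 512
512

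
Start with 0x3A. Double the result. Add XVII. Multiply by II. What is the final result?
Convert 0x3A (hexadecimal) → 3×16 + 10 = 58 (decimal)
Start: 58
58 × 2 = 116
Convert XVII (Roman numeral) → 10 + 5 + 1 + 1 = 17 (decimal)
116 + 17 = 133
Convert II (Roman numeral) → 1 + 1 = 2 (decimal)
133 × 2 = 266
266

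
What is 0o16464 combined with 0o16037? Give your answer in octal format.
Convert 0o16464 (octal) → 1×4096 + 6×512 + 4×64 + 6×8 + 4 = 7476 (decimal)
Convert 0o16037 (octal) → 1×4096 + 6×512 + 3×8 + 7 = 7199 (decimal)
Compute 7476 + 7199 = 14675
Convert 14675 (decimal) → 14675 = 3×4096 + 4×512 + 5×64 + 2×8 + 3 → 0o34523 (octal)
0o34523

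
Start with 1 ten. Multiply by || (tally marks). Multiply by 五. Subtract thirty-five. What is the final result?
Convert 1 ten (place-value notation) → 1×10 = 10 (decimal)
Start: 10
Convert || (tally marks) → 2 (decimal)
10 × 2 = 20
Convert 五 (Chinese numeral) → 5 (decimal)
20 × 5 = 100
Convert thirty-five (English words) → 35 (decimal)
100 - 35 = 65
65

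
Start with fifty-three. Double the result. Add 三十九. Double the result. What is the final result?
Convert fifty-three (English words) → 53 (decimal)
Start: 53
53 × 2 = 106
Convert 三十九 (Chinese numeral) → 3×10 + 9 = 39 (decimal)
106 + 39 = 145
145 × 2 = 290
290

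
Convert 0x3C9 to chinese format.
Convert 0x3C9 (hexadecimal) → 3×256 + 12×16 + 9 = 969 (decimal)
Convert 969 (decimal) → 969 = 9×100 + 6×10 + 9 → 九百六十九 (Chinese numeral)
九百六十九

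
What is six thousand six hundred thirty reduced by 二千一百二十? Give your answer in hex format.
Convert six thousand six hundred thirty (English words) → 6×1000 + 6×100 + 30 = 6630 (decimal)
Convert 二千一百二十 (Chinese numeral) → 2×1000 + 1×100 + 2×10 = 2120 (decimal)
Compute 6630 - 2120 = 4510
Convert 4510 (decimal) → 4510 = 1×4096 + 1×256 + 9×16 + 14 → 0x119E (hexadecimal)
0x119E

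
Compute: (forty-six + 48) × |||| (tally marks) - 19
Convert forty-six (English words) → 46 (decimal)
Convert |||| (tally marks) → 4 (decimal)
Expression in decimal: (46 + 48) × 4 - 19
Parentheses first: 46 + 48 = 94
Multiply: 94 × 4 = 376
Subtract: 376 - 19 = 357
357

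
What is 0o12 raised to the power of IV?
Convert 0o12 (octal) → 1×8 + 2 = 10 (decimal)
Convert IV (Roman numeral) → 4 (decimal)
Compute 10 ^ 4 = 10000
10000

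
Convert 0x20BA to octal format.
Convert 0x20BA (hexadecimal) → 2×4096 + 11×16 + 10 = 8378 (decimal)
Convert 8378 (decimal) → 8378 = 2×4096 + 2×64 + 7×8 + 2 → 0o20272 (octal)
0o20272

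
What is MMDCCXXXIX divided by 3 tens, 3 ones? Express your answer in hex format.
Convert MMDCCXXXIX (Roman numeral) → 1000 + 1000 + 500 + 100 + 100 + 10 + 10 + 10 + 9 = 2739 (decimal)
Convert 3 tens, 3 ones (place-value notation) → 3×10 + 3 = 33 (decimal)
Compute 2739 ÷ 33 = 83
Convert 83 (decimal) → 83 = 5×16 + 3 → 0x53 (hexadecimal)
0x53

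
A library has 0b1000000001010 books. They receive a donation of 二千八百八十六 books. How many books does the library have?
Convert 0b1000000001010 (binary) → 4096 + 8 + 2 = 4106 (decimal)
Convert 二千八百八十六 (Chinese numeral) → 2×1000 + 8×100 + 8×10 + 6 = 2886 (decimal)
Compute 4106 + 2886 = 6992
6992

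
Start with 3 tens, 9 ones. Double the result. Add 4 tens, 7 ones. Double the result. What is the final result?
Convert 3 tens, 9 ones (place-value notation) → 3×10 + 9 = 39 (decimal)
Start: 39
39 × 2 = 78
Convert 4 tens, 7 ones (place-value notation) → 4×10 + 7 = 47 (decimal)
78 + 47 = 125
125 × 2 = 250
250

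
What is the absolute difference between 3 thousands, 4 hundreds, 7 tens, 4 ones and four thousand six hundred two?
Convert 3 thousands, 4 hundreds, 7 tens, 4 ones (place-value notation) → 3×1000 + 4×100 + 7×10 + 4 = 3474 (decimal)
Convert four thousand six hundred two (English words) → 4×1000 + 6×100 + 2 = 4602 (decimal)
Compute |3474 - 4602| = 1128
1128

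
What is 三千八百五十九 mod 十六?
Convert 三千八百五十九 (Chinese numeral) → 3×1000 + 8×100 + 5×10 + 9 = 3859 (decimal)
Convert 十六 (Chinese numeral) → 1×10 + 6 = 16 (decimal)
Compute 3859 mod 16 = 3
3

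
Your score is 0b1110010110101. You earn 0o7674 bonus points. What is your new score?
Convert 0b1110010110101 (binary) → 4096 + 2048 + 1024 + 128 + 32 + 16 + 4 + 1 = 7349 (decimal)
Convert 0o7674 (octal) → 7×512 + 6×64 + 7×8 + 4 = 4028 (decimal)
Compute 7349 + 4028 = 11377
11377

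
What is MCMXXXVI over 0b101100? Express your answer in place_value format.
Convert MCMXXXVI (Roman numeral) → 1000 + 900 + 10 + 10 + 10 + 5 + 1 = 1936 (decimal)
Convert 0b101100 (binary) → 32 + 8 + 4 = 44 (decimal)
Compute 1936 ÷ 44 = 44
Convert 44 (decimal) → 44 = 4×10 + 4 → 4 tens, 4 ones (place-value notation)
4 tens, 4 ones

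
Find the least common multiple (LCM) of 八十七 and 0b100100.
Convert 八十七 (Chinese numeral) → 8×10 + 7 = 87 (decimal)
Convert 0b100100 (binary) → 32 + 4 = 36 (decimal)
Compute lcm(87, 36) = 1044
1044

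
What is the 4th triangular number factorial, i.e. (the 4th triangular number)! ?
Convert the 4th triangular number (triangular index) → 4×5/2 = 10 (decimal)
Compute 10! = 3628800
3628800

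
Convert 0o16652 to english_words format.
Convert 0o16652 (octal) → 1×4096 + 6×512 + 6×64 + 5×8 + 2 = 7594 (decimal)
Convert 7594 (decimal) → 7594 = 7×1000 + 5×100 + 94 → seven thousand five hundred ninety-four (English words)
seven thousand five hundred ninety-four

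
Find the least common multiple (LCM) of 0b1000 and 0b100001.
Convert 0b1000 (binary) → 8 (decimal)
Convert 0b100001 (binary) → 32 + 1 = 33 (decimal)
Compute lcm(8, 33) = 264
264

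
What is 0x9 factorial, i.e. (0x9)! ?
Convert 0x9 (hexadecimal) → 9 (decimal)
Compute 9! = 362880
362880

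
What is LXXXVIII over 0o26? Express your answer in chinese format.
Convert LXXXVIII (Roman numeral) → 50 + 10 + 10 + 10 + 5 + 1 + 1 + 1 = 88 (decimal)
Convert 0o26 (octal) → 2×8 + 6 = 22 (decimal)
Compute 88 ÷ 22 = 4
Convert 4 (decimal) → 四 (Chinese numeral)
四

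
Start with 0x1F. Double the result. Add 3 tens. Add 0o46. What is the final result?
Convert 0x1F (hexadecimal) → 1×16 + 15 = 31 (decimal)
Start: 31
31 × 2 = 62
Convert 3 tens (place-value notation) → 3×10 = 30 (decimal)
62 + 30 = 92
Convert 0o46 (octal) → 4×8 + 6 = 38 (decimal)
92 + 38 = 130
130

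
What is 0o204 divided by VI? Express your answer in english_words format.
Convert 0o204 (octal) → 2×64 + 4 = 132 (decimal)
Convert VI (Roman numeral) → 5 + 1 = 6 (decimal)
Compute 132 ÷ 6 = 22
Convert 22 (decimal) → twenty-two (English words)
twenty-two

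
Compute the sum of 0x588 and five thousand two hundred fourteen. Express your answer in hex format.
Convert 0x588 (hexadecimal) → 5×256 + 8×16 + 8 = 1416 (decimal)
Convert five thousand two hundred fourteen (English words) → 5×1000 + 2×100 + 14 = 5214 (decimal)
Compute 1416 + 5214 = 6630
Convert 6630 (decimal) → 6630 = 1×4096 + 9×256 + 14×16 + 6 → 0x19E6 (hexadecimal)
0x19E6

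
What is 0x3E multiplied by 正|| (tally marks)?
Convert 0x3E (hexadecimal) → 3×16 + 14 = 62 (decimal)
Convert 正|| (tally marks) → 5 + 2 = 7 (decimal)
Compute 62 × 7 = 434
434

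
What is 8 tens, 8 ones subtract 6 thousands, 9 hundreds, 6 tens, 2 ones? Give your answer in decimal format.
Convert 8 tens, 8 ones (place-value notation) → 8×10 + 8 = 88 (decimal)
Convert 6 thousands, 9 hundreds, 6 tens, 2 ones (place-value notation) → 6×1000 + 9×100 + 6×10 + 2 = 6962 (decimal)
Compute 88 - 6962 = -6874
-6874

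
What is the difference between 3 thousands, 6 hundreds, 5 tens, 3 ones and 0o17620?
Convert 3 thousands, 6 hundreds, 5 tens, 3 ones (place-value notation) → 3×1000 + 6×100 + 5×10 + 3 = 3653 (decimal)
Convert 0o17620 (octal) → 1×4096 + 7×512 + 6×64 + 2×8 = 8080 (decimal)
Difference: |3653 - 8080| = 4427
4427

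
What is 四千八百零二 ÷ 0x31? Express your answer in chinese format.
Convert 四千八百零二 (Chinese numeral) → 4×1000 + 8×100 + 2 = 4802 (decimal)
Convert 0x31 (hexadecimal) → 3×16 + 1 = 49 (decimal)
Compute 4802 ÷ 49 = 98
Convert 98 (decimal) → 98 = 9×10 + 8 → 九十八 (Chinese numeral)
九十八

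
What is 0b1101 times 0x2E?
Convert 0b1101 (binary) → 8 + 4 + 1 = 13 (decimal)
Convert 0x2E (hexadecimal) → 2×16 + 14 = 46 (decimal)
Compute 13 × 46 = 598
598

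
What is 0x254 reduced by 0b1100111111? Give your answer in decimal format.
Convert 0x254 (hexadecimal) → 2×256 + 5×16 + 4 = 596 (decimal)
Convert 0b1100111111 (binary) → 512 + 256 + 32 + 16 + 8 + 4 + 2 + 1 = 831 (decimal)
Compute 596 - 831 = -235
-235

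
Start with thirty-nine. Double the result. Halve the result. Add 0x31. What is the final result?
Convert thirty-nine (English words) → 39 (decimal)
Start: 39
39 × 2 = 78
78 ÷ 2 = 39
Convert 0x31 (hexadecimal) → 3×16 + 1 = 49 (decimal)
39 + 49 = 88
88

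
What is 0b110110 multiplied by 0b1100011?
Convert 0b110110 (binary) → 32 + 16 + 4 + 2 = 54 (decimal)
Convert 0b1100011 (binary) → 64 + 32 + 2 + 1 = 99 (decimal)
Compute 54 × 99 = 5346
5346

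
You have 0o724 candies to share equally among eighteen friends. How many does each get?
Convert 0o724 (octal) → 7×64 + 2×8 + 4 = 468 (decimal)
Convert eighteen (English words) → 18 (decimal)
Compute 468 ÷ 18 = 26
26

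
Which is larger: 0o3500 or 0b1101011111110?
Convert 0o3500 (octal) → 3×512 + 5×64 = 1856 (decimal)
Convert 0b1101011111110 (binary) → 4096 + 2048 + 512 + 128 + 64 + 32 + 16 + 8 + 4 + 2 = 6910 (decimal)
Compare 1856 vs 6910: larger = 6910
6910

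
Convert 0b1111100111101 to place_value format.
Convert 0b1111100111101 (binary) → 4096 + 2048 + 1024 + 512 + 256 + 32 + 16 + 8 + 4 + 1 = 7997 (decimal)
Convert 7997 (decimal) → 7997 = 7×1000 + 9×100 + 9×10 + 7 → 7 thousands, 9 hundreds, 9 tens, 7 ones (place-value notation)
7 thousands, 9 hundreds, 9 tens, 7 ones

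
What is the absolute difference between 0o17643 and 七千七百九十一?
Convert 0o17643 (octal) → 1×4096 + 7×512 + 6×64 + 4×8 + 3 = 8099 (decimal)
Convert 七千七百九十一 (Chinese numeral) → 7×1000 + 7×100 + 9×10 + 1 = 7791 (decimal)
Compute |8099 - 7791| = 308
308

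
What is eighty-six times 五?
Convert eighty-six (English words) → 86 (decimal)
Convert 五 (Chinese numeral) → 5 (decimal)
Compute 86 × 5 = 430
430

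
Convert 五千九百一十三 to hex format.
Convert 五千九百一十三 (Chinese numeral) → 5×1000 + 9×100 + 1×10 + 3 = 5913 (decimal)
Convert 5913 (decimal) → 5913 = 1×4096 + 7×256 + 1×16 + 9 → 0x1719 (hexadecimal)
0x1719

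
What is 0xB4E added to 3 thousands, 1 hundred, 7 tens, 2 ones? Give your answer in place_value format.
Convert 0xB4E (hexadecimal) → 11×256 + 4×16 + 14 = 2894 (decimal)
Convert 3 thousands, 1 hundred, 7 tens, 2 ones (place-value notation) → 3×1000 + 1×100 + 7×10 + 2 = 3172 (decimal)
Compute 2894 + 3172 = 6066
Convert 6066 (decimal) → 6066 = 6×1000 + 6×10 + 6 → 6 thousands, 6 tens, 6 ones (place-value notation)
6 thousands, 6 tens, 6 ones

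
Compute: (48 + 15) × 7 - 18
Parentheses first: 48 + 15 = 63
Multiply: 63 × 7 = 441
Subtract: 441 - 18 = 423
423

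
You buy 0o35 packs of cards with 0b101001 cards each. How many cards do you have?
Convert 0b101001 (binary) → 32 + 8 + 1 = 41 (decimal)
Convert 0o35 (octal) → 3×8 + 5 = 29 (decimal)
Compute 41 × 29 = 1189
1189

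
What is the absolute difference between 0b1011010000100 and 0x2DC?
Convert 0b1011010000100 (binary) → 4096 + 1024 + 512 + 128 + 4 = 5764 (decimal)
Convert 0x2DC (hexadecimal) → 2×256 + 13×16 + 12 = 732 (decimal)
Compute |5764 - 732| = 5032
5032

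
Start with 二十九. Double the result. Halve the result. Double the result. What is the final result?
Convert 二十九 (Chinese numeral) → 2×10 + 9 = 29 (decimal)
Start: 29
29 × 2 = 58
58 ÷ 2 = 29
29 × 2 = 58
58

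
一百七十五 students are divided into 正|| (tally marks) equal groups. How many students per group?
Convert 一百七十五 (Chinese numeral) → 1×100 + 7×10 + 5 = 175 (decimal)
Convert 正|| (tally marks) → 5 + 2 = 7 (decimal)
Compute 175 ÷ 7 = 25
25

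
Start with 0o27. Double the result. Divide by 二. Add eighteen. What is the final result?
Convert 0o27 (octal) → 2×8 + 7 = 23 (decimal)
Start: 23
23 × 2 = 46
Convert 二 (Chinese numeral) → 2 (decimal)
46 ÷ 2 = 23
Convert eighteen (English words) → 18 (decimal)
23 + 18 = 41
41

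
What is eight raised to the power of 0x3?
Convert eight (English words) → 8 (decimal)
Convert 0x3 (hexadecimal) → 3 (decimal)
Compute 8 ^ 3 = 512
512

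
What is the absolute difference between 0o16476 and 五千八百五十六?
Convert 0o16476 (octal) → 1×4096 + 6×512 + 4×64 + 7×8 + 6 = 7486 (decimal)
Convert 五千八百五十六 (Chinese numeral) → 5×1000 + 8×100 + 5×10 + 6 = 5856 (decimal)
Compute |7486 - 5856| = 1630
1630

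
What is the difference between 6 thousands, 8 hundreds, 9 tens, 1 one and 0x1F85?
Convert 6 thousands, 8 hundreds, 9 tens, 1 one (place-value notation) → 6×1000 + 8×100 + 9×10 + 1 = 6891 (decimal)
Convert 0x1F85 (hexadecimal) → 1×4096 + 15×256 + 8×16 + 5 = 8069 (decimal)
Difference: |6891 - 8069| = 1178
1178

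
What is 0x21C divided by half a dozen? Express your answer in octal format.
Convert 0x21C (hexadecimal) → 2×256 + 1×16 + 12 = 540 (decimal)
Convert half a dozen (colloquial) → 6 (decimal)
Compute 540 ÷ 6 = 90
Convert 90 (decimal) → 90 = 1×64 + 3×8 + 2 → 0o132 (octal)
0o132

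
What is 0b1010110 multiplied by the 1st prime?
Convert 0b1010110 (binary) → 64 + 16 + 4 + 2 = 86 (decimal)
Convert the 1st prime (prime index) → 2 (decimal)
Compute 86 × 2 = 172
172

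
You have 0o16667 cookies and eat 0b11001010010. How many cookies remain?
Convert 0o16667 (octal) → 1×4096 + 6×512 + 6×64 + 6×8 + 7 = 7607 (decimal)
Convert 0b11001010010 (binary) → 1024 + 512 + 64 + 16 + 2 = 1618 (decimal)
Compute 7607 - 1618 = 5989
5989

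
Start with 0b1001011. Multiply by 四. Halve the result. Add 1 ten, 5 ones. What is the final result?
Convert 0b1001011 (binary) → 64 + 8 + 2 + 1 = 75 (decimal)
Start: 75
Convert 四 (Chinese numeral) → 4 (decimal)
75 × 4 = 300
300 ÷ 2 = 150
Convert 1 ten, 5 ones (place-value notation) → 1×10 + 5 = 15 (decimal)
150 + 15 = 165
165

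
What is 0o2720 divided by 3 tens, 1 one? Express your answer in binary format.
Convert 0o2720 (octal) → 2×512 + 7×64 + 2×8 = 1488 (decimal)
Convert 3 tens, 1 one (place-value notation) → 3×10 + 1 = 31 (decimal)
Compute 1488 ÷ 31 = 48
Convert 48 (decimal) → 48 = 32 + 16 → 0b110000 (binary)
0b110000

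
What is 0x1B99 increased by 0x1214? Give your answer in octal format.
Convert 0x1B99 (hexadecimal) → 1×4096 + 11×256 + 9×16 + 9 = 7065 (decimal)
Convert 0x1214 (hexadecimal) → 1×4096 + 2×256 + 1×16 + 4 = 4628 (decimal)
Compute 7065 + 4628 = 11693
Convert 11693 (decimal) → 11693 = 2×4096 + 6×512 + 6×64 + 5×8 + 5 → 0o26655 (octal)
0o26655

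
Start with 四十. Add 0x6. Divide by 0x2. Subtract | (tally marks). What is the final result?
Convert 四十 (Chinese numeral) → 4×10 = 40 (decimal)
Start: 40
Convert 0x6 (hexadecimal) → 6 (decimal)
40 + 6 = 46
Convert 0x2 (hexadecimal) → 2 (decimal)
46 ÷ 2 = 23
Convert | (tally marks) → 1 (decimal)
23 - 1 = 22
22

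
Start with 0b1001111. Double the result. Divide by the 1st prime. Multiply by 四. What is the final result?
Convert 0b1001111 (binary) → 64 + 8 + 4 + 2 + 1 = 79 (decimal)
Start: 79
79 × 2 = 158
Convert the 1st prime (prime index) → 2 (decimal)
158 ÷ 2 = 79
Convert 四 (Chinese numeral) → 4 (decimal)
79 × 4 = 316
316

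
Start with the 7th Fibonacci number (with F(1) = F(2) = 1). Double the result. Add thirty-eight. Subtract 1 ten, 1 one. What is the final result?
Convert the 7th Fibonacci number (with F(1) = F(2) = 1) (Fibonacci index) → 1, 1, 2, 3, 5, 8, 13 → 13 (decimal)
Start: 13
13 × 2 = 26
Convert thirty-eight (English words) → 38 (decimal)
26 + 38 = 64
Convert 1 ten, 1 one (place-value notation) → 1×10 + 1 = 11 (decimal)
64 - 11 = 53
53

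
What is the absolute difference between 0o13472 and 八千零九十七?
Convert 0o13472 (octal) → 1×4096 + 3×512 + 4×64 + 7×8 + 2 = 5946 (decimal)
Convert 八千零九十七 (Chinese numeral) → 8×1000 + 9×10 + 7 = 8097 (decimal)
Compute |5946 - 8097| = 2151
2151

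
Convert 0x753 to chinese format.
Convert 0x753 (hexadecimal) → 7×256 + 5×16 + 3 = 1875 (decimal)
Convert 1875 (decimal) → 1875 = 1×1000 + 8×100 + 7×10 + 5 → 一千八百七十五 (Chinese numeral)
一千八百七十五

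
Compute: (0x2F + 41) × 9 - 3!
Convert 0x2F (hexadecimal) → 2×16 + 15 = 47 (decimal)
Convert 3! (factorial) → 6 (decimal)
Expression in decimal: (47 + 41) × 9 - 6
Parentheses first: 47 + 41 = 88
Multiply: 88 × 9 = 792
Subtract: 792 - 6 = 786
786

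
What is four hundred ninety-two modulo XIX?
Convert four hundred ninety-two (English words) → 4×100 + 92 = 492 (decimal)
Convert XIX (Roman numeral) → 10 + 9 = 19 (decimal)
Compute 492 mod 19 = 17
17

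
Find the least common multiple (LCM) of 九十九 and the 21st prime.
Convert 九十九 (Chinese numeral) → 9×10 + 9 = 99 (decimal)
Convert the 21st prime (prime index) → 73 (decimal)
Compute lcm(99, 73) = 7227
7227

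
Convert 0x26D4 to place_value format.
Convert 0x26D4 (hexadecimal) → 2×4096 + 6×256 + 13×16 + 4 = 9940 (decimal)
Convert 9940 (decimal) → 9940 = 9×1000 + 9×100 + 4×10 → 9 thousands, 9 hundreds, 4 tens (place-value notation)
9 thousands, 9 hundreds, 4 tens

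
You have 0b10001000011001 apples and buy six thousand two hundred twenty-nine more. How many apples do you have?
Convert 0b10001000011001 (binary) → 8192 + 512 + 16 + 8 + 1 = 8729 (decimal)
Convert six thousand two hundred twenty-nine (English words) → 6×1000 + 2×100 + 29 = 6229 (decimal)
Compute 8729 + 6229 = 14958
14958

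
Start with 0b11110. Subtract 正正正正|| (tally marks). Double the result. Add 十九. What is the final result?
Convert 0b11110 (binary) → 16 + 8 + 4 + 2 = 30 (decimal)
Start: 30
Convert 正正正正|| (tally marks) → 5 + 5 + 5 + 5 + 2 = 22 (decimal)
30 - 22 = 8
8 × 2 = 16
Convert 十九 (Chinese numeral) → 1×10 + 9 = 19 (decimal)
16 + 19 = 35
35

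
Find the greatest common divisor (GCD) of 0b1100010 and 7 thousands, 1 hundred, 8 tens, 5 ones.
Convert 0b1100010 (binary) → 64 + 32 + 2 = 98 (decimal)
Convert 7 thousands, 1 hundred, 8 tens, 5 ones (place-value notation) → 7×1000 + 1×100 + 8×10 + 5 = 7185 (decimal)
Compute gcd(98, 7185) = 1
1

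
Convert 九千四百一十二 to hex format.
Convert 九千四百一十二 (Chinese numeral) → 9×1000 + 4×100 + 1×10 + 2 = 9412 (decimal)
Convert 9412 (decimal) → 9412 = 2×4096 + 4×256 + 12×16 + 4 → 0x24C4 (hexadecimal)
0x24C4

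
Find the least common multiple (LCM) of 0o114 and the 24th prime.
Convert 0o114 (octal) → 1×64 + 1×8 + 4 = 76 (decimal)
Convert the 24th prime (prime index) → 89 (decimal)
Compute lcm(76, 89) = 6764
6764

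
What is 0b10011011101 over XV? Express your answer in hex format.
Convert 0b10011011101 (binary) → 1024 + 128 + 64 + 16 + 8 + 4 + 1 = 1245 (decimal)
Convert XV (Roman numeral) → 10 + 5 = 15 (decimal)
Compute 1245 ÷ 15 = 83
Convert 83 (decimal) → 83 = 5×16 + 3 → 0x53 (hexadecimal)
0x53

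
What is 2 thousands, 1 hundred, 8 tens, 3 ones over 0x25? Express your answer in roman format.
Convert 2 thousands, 1 hundred, 8 tens, 3 ones (place-value notation) → 2×1000 + 1×100 + 8×10 + 3 = 2183 (decimal)
Convert 0x25 (hexadecimal) → 2×16 + 5 = 37 (decimal)
Compute 2183 ÷ 37 = 59
Convert 59 (decimal) → 59 = 50 + 9 → LIX (Roman numeral)
LIX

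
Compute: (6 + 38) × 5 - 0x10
Convert 0x10 (hexadecimal) → 1×16 = 16 (decimal)
Expression in decimal: (6 + 38) × 5 - 16
Parentheses first: 6 + 38 = 44
Multiply: 44 × 5 = 220
Subtract: 220 - 16 = 204
204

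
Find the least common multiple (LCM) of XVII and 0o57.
Convert XVII (Roman numeral) → 10 + 5 + 1 + 1 = 17 (decimal)
Convert 0o57 (octal) → 5×8 + 7 = 47 (decimal)
Compute lcm(17, 47) = 799
799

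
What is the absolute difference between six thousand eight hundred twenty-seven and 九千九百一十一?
Convert six thousand eight hundred twenty-seven (English words) → 6×1000 + 8×100 + 27 = 6827 (decimal)
Convert 九千九百一十一 (Chinese numeral) → 9×1000 + 9×100 + 1×10 + 1 = 9911 (decimal)
Compute |6827 - 9911| = 3084
3084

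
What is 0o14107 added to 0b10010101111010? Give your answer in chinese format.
Convert 0o14107 (octal) → 1×4096 + 4×512 + 1×64 + 7 = 6215 (decimal)
Convert 0b10010101111010 (binary) → 8192 + 1024 + 256 + 64 + 32 + 16 + 8 + 2 = 9594 (decimal)
Compute 6215 + 9594 = 15809
Convert 15809 (decimal) → 15809 = 1×10000 + 5×1000 + 8×100 + 9 → 一万五千八百零九 (Chinese numeral)
一万五千八百零九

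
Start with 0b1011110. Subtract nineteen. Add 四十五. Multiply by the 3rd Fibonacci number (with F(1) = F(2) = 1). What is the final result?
Convert 0b1011110 (binary) → 64 + 16 + 8 + 4 + 2 = 94 (decimal)
Start: 94
Convert nineteen (English words) → 19 (decimal)
94 - 19 = 75
Convert 四十五 (Chinese numeral) → 4×10 + 5 = 45 (decimal)
75 + 45 = 120
Convert the 3rd Fibonacci number (with F(1) = F(2) = 1) (Fibonacci index) → 1, 1, 2 → 2 (decimal)
120 × 2 = 240
240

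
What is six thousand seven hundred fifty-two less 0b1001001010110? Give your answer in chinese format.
Convert six thousand seven hundred fifty-two (English words) → 6×1000 + 7×100 + 52 = 6752 (decimal)
Convert 0b1001001010110 (binary) → 4096 + 512 + 64 + 16 + 4 + 2 = 4694 (decimal)
Compute 6752 - 4694 = 2058
Convert 2058 (decimal) → 2058 = 2×1000 + 5×10 + 8 → 二千零五十八 (Chinese numeral)
二千零五十八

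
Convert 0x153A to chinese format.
Convert 0x153A (hexadecimal) → 1×4096 + 5×256 + 3×16 + 10 = 5434 (decimal)
Convert 5434 (decimal) → 5434 = 5×1000 + 4×100 + 3×10 + 4 → 五千四百三十四 (Chinese numeral)
五千四百三十四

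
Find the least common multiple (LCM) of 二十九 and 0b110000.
Convert 二十九 (Chinese numeral) → 2×10 + 9 = 29 (decimal)
Convert 0b110000 (binary) → 32 + 16 = 48 (decimal)
Compute lcm(29, 48) = 1392
1392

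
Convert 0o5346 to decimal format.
Convert 0o5346 (octal) → 5×512 + 3×64 + 4×8 + 6 = 2790 (decimal)
2790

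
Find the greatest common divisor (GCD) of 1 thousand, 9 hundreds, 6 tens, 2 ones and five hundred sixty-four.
Convert 1 thousand, 9 hundreds, 6 tens, 2 ones (place-value notation) → 1×1000 + 9×100 + 6×10 + 2 = 1962 (decimal)
Convert five hundred sixty-four (English words) → 5×100 + 64 = 564 (decimal)
Compute gcd(1962, 564) = 6
6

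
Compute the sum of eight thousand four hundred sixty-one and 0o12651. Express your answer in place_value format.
Convert eight thousand four hundred sixty-one (English words) → 8×1000 + 4×100 + 61 = 8461 (decimal)
Convert 0o12651 (octal) → 1×4096 + 2×512 + 6×64 + 5×8 + 1 = 5545 (decimal)
Compute 8461 + 5545 = 14006
Convert 14006 (decimal) → 14006 = 14×1000 + 6 → 14 thousands, 6 ones (place-value notation)
14 thousands, 6 ones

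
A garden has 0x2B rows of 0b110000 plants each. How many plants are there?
Convert 0b110000 (binary) → 32 + 16 = 48 (decimal)
Convert 0x2B (hexadecimal) → 2×16 + 11 = 43 (decimal)
Compute 48 × 43 = 2064
2064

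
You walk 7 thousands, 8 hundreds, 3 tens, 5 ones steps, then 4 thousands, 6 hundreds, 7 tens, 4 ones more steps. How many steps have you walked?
Convert 7 thousands, 8 hundreds, 3 tens, 5 ones (place-value notation) → 7×1000 + 8×100 + 3×10 + 5 = 7835 (decimal)
Convert 4 thousands, 6 hundreds, 7 tens, 4 ones (place-value notation) → 4×1000 + 6×100 + 7×10 + 4 = 4674 (decimal)
Compute 7835 + 4674 = 12509
12509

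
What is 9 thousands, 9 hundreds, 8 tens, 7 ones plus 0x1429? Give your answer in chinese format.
Convert 9 thousands, 9 hundreds, 8 tens, 7 ones (place-value notation) → 9×1000 + 9×100 + 8×10 + 7 = 9987 (decimal)
Convert 0x1429 (hexadecimal) → 1×4096 + 4×256 + 2×16 + 9 = 5161 (decimal)
Compute 9987 + 5161 = 15148
Convert 15148 (decimal) → 15148 = 1×10000 + 5×1000 + 1×100 + 4×10 + 8 → 一万五千一百四十八 (Chinese numeral)
一万五千一百四十八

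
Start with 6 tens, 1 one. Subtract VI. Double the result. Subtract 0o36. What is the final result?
Convert 6 tens, 1 one (place-value notation) → 6×10 + 1 = 61 (decimal)
Start: 61
Convert VI (Roman numeral) → 5 + 1 = 6 (decimal)
61 - 6 = 55
55 × 2 = 110
Convert 0o36 (octal) → 3×8 + 6 = 30 (decimal)
110 - 30 = 80
80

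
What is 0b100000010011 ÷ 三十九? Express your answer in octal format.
Convert 0b100000010011 (binary) → 2048 + 16 + 2 + 1 = 2067 (decimal)
Convert 三十九 (Chinese numeral) → 3×10 + 9 = 39 (decimal)
Compute 2067 ÷ 39 = 53
Convert 53 (decimal) → 53 = 6×8 + 5 → 0o65 (octal)
0o65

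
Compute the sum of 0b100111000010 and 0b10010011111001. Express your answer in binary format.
Convert 0b100111000010 (binary) → 2048 + 256 + 128 + 64 + 2 = 2498 (decimal)
Convert 0b10010011111001 (binary) → 8192 + 1024 + 128 + 64 + 32 + 16 + 8 + 1 = 9465 (decimal)
Compute 2498 + 9465 = 11963
Convert 11963 (decimal) → 11963 = 8192 + 2048 + 1024 + 512 + 128 + 32 + 16 + 8 + 2 + 1 → 0b10111010111011 (binary)
0b10111010111011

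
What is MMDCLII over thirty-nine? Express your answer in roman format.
Convert MMDCLII (Roman numeral) → 1000 + 1000 + 500 + 100 + 50 + 1 + 1 = 2652 (decimal)
Convert thirty-nine (English words) → 39 (decimal)
Compute 2652 ÷ 39 = 68
Convert 68 (decimal) → 68 = 50 + 10 + 5 + 1 + 1 + 1 → LXVIII (Roman numeral)
LXVIII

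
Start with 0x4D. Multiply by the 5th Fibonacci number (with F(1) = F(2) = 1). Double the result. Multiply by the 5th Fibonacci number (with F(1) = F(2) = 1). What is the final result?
Convert 0x4D (hexadecimal) → 4×16 + 13 = 77 (decimal)
Start: 77
Convert the 5th Fibonacci number (with F(1) = F(2) = 1) (Fibonacci index) → 1, 1, 2, 3, 5 → 5 (decimal)
77 × 5 = 385
385 × 2 = 770
Convert the 5th Fibonacci number (with F(1) = F(2) = 1) (Fibonacci index) → 1, 1, 2, 3, 5 → 5 (decimal)
770 × 5 = 3850
3850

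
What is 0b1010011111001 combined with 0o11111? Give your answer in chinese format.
Convert 0b1010011111001 (binary) → 4096 + 1024 + 128 + 64 + 32 + 16 + 8 + 1 = 5369 (decimal)
Convert 0o11111 (octal) → 1×4096 + 1×512 + 1×64 + 1×8 + 1 = 4681 (decimal)
Compute 5369 + 4681 = 10050
Convert 10050 (decimal) → 10050 = 1×10000 + 5×10 → 一万零五十 (Chinese numeral)
一万零五十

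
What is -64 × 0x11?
Convert 0x11 (hexadecimal) → 1×16 + 1 = 17 (decimal)
Compute -64 × 17 = -1088
-1088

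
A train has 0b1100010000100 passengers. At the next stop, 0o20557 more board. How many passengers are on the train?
Convert 0b1100010000100 (binary) → 4096 + 2048 + 128 + 4 = 6276 (decimal)
Convert 0o20557 (octal) → 2×4096 + 5×64 + 5×8 + 7 = 8559 (decimal)
Compute 6276 + 8559 = 14835
14835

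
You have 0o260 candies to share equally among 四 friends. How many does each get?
Convert 0o260 (octal) → 2×64 + 6×8 = 176 (decimal)
Convert 四 (Chinese numeral) → 4 (decimal)
Compute 176 ÷ 4 = 44
44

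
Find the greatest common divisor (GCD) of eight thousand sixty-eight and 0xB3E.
Convert eight thousand sixty-eight (English words) → 8×1000 + 68 = 8068 (decimal)
Convert 0xB3E (hexadecimal) → 11×256 + 3×16 + 14 = 2878 (decimal)
Compute gcd(8068, 2878) = 2
2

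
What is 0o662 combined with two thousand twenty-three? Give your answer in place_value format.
Convert 0o662 (octal) → 6×64 + 6×8 + 2 = 434 (decimal)
Convert two thousand twenty-three (English words) → 2×1000 + 23 = 2023 (decimal)
Compute 434 + 2023 = 2457
Convert 2457 (decimal) → 2457 = 2×1000 + 4×100 + 5×10 + 7 → 2 thousands, 4 hundreds, 5 tens, 7 ones (place-value notation)
2 thousands, 4 hundreds, 5 tens, 7 ones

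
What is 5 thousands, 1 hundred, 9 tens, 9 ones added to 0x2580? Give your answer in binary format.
Convert 5 thousands, 1 hundred, 9 tens, 9 ones (place-value notation) → 5×1000 + 1×100 + 9×10 + 9 = 5199 (decimal)
Convert 0x2580 (hexadecimal) → 2×4096 + 5×256 + 8×16 = 9600 (decimal)
Compute 5199 + 9600 = 14799
Convert 14799 (decimal) → 14799 = 8192 + 4096 + 2048 + 256 + 128 + 64 + 8 + 4 + 2 + 1 → 0b11100111001111 (binary)
0b11100111001111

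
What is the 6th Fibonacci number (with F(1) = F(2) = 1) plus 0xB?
The 6th Fibonacci number (with F(1) = F(2) = 1): 1, 1, 2, 3, 5, 8 → 8
Convert 0xB (hexadecimal) → 11 (decimal)
Compute 8 + 11 = 19
19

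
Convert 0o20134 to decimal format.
Convert 0o20134 (octal) → 2×4096 + 1×64 + 3×8 + 4 = 8284 (decimal)
8284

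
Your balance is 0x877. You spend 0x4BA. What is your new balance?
Convert 0x877 (hexadecimal) → 8×256 + 7×16 + 7 = 2167 (decimal)
Convert 0x4BA (hexadecimal) → 4×256 + 11×16 + 10 = 1210 (decimal)
Compute 2167 - 1210 = 957
957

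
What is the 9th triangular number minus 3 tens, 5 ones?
The 9th triangular number = 9×10/2 = 45
Convert 3 tens, 5 ones (place-value notation) → 3×10 + 5 = 35 (decimal)
Compute 45 - 35 = 10
10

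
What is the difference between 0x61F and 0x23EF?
Convert 0x61F (hexadecimal) → 6×256 + 1×16 + 15 = 1567 (decimal)
Convert 0x23EF (hexadecimal) → 2×4096 + 3×256 + 14×16 + 15 = 9199 (decimal)
Difference: |1567 - 9199| = 7632
7632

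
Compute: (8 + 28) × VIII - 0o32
Convert VIII (Roman numeral) → 5 + 1 + 1 + 1 = 8 (decimal)
Convert 0o32 (octal) → 3×8 + 2 = 26 (decimal)
Expression in decimal: (8 + 28) × 8 - 26
Parentheses first: 8 + 28 = 36
Multiply: 36 × 8 = 288
Subtract: 288 - 26 = 262
262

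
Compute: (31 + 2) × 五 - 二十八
Convert 五 (Chinese numeral) → 5 (decimal)
Convert 二十八 (Chinese numeral) → 2×10 + 8 = 28 (decimal)
Expression in decimal: (31 + 2) × 5 - 28
Parentheses first: 31 + 2 = 33
Multiply: 33 × 5 = 165
Subtract: 165 - 28 = 137
137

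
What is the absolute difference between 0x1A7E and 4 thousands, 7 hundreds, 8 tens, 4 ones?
Convert 0x1A7E (hexadecimal) → 1×4096 + 10×256 + 7×16 + 14 = 6782 (decimal)
Convert 4 thousands, 7 hundreds, 8 tens, 4 ones (place-value notation) → 4×1000 + 7×100 + 8×10 + 4 = 4784 (decimal)
Compute |6782 - 4784| = 1998
1998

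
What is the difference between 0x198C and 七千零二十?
Convert 0x198C (hexadecimal) → 1×4096 + 9×256 + 8×16 + 12 = 6540 (decimal)
Convert 七千零二十 (Chinese numeral) → 7×1000 + 2×10 = 7020 (decimal)
Difference: |6540 - 7020| = 480
480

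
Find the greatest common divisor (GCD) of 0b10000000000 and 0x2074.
Convert 0b10000000000 (binary) → 1024 (decimal)
Convert 0x2074 (hexadecimal) → 2×4096 + 7×16 + 4 = 8308 (decimal)
Compute gcd(1024, 8308) = 4
4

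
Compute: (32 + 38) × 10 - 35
Parentheses first: 32 + 38 = 70
Multiply: 70 × 10 = 700
Subtract: 700 - 35 = 665
665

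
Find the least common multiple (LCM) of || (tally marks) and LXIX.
Convert || (tally marks) → 2 (decimal)
Convert LXIX (Roman numeral) → 50 + 10 + 9 = 69 (decimal)
Compute lcm(2, 69) = 138
138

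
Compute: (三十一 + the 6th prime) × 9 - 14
Convert 三十一 (Chinese numeral) → 3×10 + 1 = 31 (decimal)
Convert the 6th prime (prime index) → 13 (decimal)
Expression in decimal: (31 + 13) × 9 - 14
Parentheses first: 31 + 13 = 44
Multiply: 44 × 9 = 396
Subtract: 396 - 14 = 382
382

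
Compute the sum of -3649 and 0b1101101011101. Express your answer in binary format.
Convert 0b1101101011101 (binary) → 4096 + 2048 + 512 + 256 + 64 + 16 + 8 + 4 + 1 = 7005 (decimal)
Compute -3649 + 7005 = 3356
Convert 3356 (decimal) → 3356 = 2048 + 1024 + 256 + 16 + 8 + 4 → 0b110100011100 (binary)
0b110100011100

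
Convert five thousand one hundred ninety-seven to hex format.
Convert five thousand one hundred ninety-seven (English words) → 5×1000 + 1×100 + 97 = 5197 (decimal)
Convert 5197 (decimal) → 5197 = 1×4096 + 4×256 + 4×16 + 13 → 0x144D (hexadecimal)
0x144D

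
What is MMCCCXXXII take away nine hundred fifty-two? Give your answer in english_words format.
Convert MMCCCXXXII (Roman numeral) → 1000 + 1000 + 100 + 100 + 100 + 10 + 10 + 10 + 1 + 1 = 2332 (decimal)
Convert nine hundred fifty-two (English words) → 9×100 + 52 = 952 (decimal)
Compute 2332 - 952 = 1380
Convert 1380 (decimal) → 1380 = 1×1000 + 3×100 + 80 → one thousand three hundred eighty (English words)
one thousand three hundred eighty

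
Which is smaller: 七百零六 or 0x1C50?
Convert 七百零六 (Chinese numeral) → 7×100 + 6 = 706 (decimal)
Convert 0x1C50 (hexadecimal) → 1×4096 + 12×256 + 5×16 = 7248 (decimal)
Compare 706 vs 7248: smaller = 706
706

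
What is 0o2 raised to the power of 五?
Convert 0o2 (octal) → 2 (decimal)
Convert 五 (Chinese numeral) → 5 (decimal)
Compute 2 ^ 5 = 32
32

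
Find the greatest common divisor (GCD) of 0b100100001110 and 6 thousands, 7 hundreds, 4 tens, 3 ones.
Convert 0b100100001110 (binary) → 2048 + 256 + 8 + 4 + 2 = 2318 (decimal)
Convert 6 thousands, 7 hundreds, 4 tens, 3 ones (place-value notation) → 6×1000 + 7×100 + 4×10 + 3 = 6743 (decimal)
Compute gcd(2318, 6743) = 1
1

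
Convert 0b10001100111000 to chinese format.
Convert 0b10001100111000 (binary) → 8192 + 512 + 256 + 32 + 16 + 8 = 9016 (decimal)
Convert 9016 (decimal) → 9016 = 9×1000 + 1×10 + 6 → 九千零一十六 (Chinese numeral)
九千零一十六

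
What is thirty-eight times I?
Convert thirty-eight (English words) → 38 (decimal)
Convert I (Roman numeral) → 1 (decimal)
Compute 38 × 1 = 38
38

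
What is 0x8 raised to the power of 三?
Convert 0x8 (hexadecimal) → 8 (decimal)
Convert 三 (Chinese numeral) → 3 (decimal)
Compute 8 ^ 3 = 512
512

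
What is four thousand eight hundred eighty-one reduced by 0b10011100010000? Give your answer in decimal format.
Convert four thousand eight hundred eighty-one (English words) → 4×1000 + 8×100 + 81 = 4881 (decimal)
Convert 0b10011100010000 (binary) → 8192 + 1024 + 512 + 256 + 16 = 10000 (decimal)
Compute 4881 - 10000 = -5119
-5119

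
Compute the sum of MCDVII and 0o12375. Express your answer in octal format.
Convert MCDVII (Roman numeral) → 1000 + 400 + 5 + 1 + 1 = 1407 (decimal)
Convert 0o12375 (octal) → 1×4096 + 2×512 + 3×64 + 7×8 + 5 = 5373 (decimal)
Compute 1407 + 5373 = 6780
Convert 6780 (decimal) → 6780 = 1×4096 + 5×512 + 1×64 + 7×8 + 4 → 0o15174 (octal)
0o15174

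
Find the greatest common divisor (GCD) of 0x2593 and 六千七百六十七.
Convert 0x2593 (hexadecimal) → 2×4096 + 5×256 + 9×16 + 3 = 9619 (decimal)
Convert 六千七百六十七 (Chinese numeral) → 6×1000 + 7×100 + 6×10 + 7 = 6767 (decimal)
Compute gcd(9619, 6767) = 1
1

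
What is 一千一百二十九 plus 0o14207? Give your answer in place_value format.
Convert 一千一百二十九 (Chinese numeral) → 1×1000 + 1×100 + 2×10 + 9 = 1129 (decimal)
Convert 0o14207 (octal) → 1×4096 + 4×512 + 2×64 + 7 = 6279 (decimal)
Compute 1129 + 6279 = 7408
Convert 7408 (decimal) → 7408 = 7×1000 + 4×100 + 8 → 7 thousands, 4 hundreds, 8 ones (place-value notation)
7 thousands, 4 hundreds, 8 ones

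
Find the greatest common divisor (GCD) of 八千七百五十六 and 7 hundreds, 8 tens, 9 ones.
Convert 八千七百五十六 (Chinese numeral) → 8×1000 + 7×100 + 5×10 + 6 = 8756 (decimal)
Convert 7 hundreds, 8 tens, 9 ones (place-value notation) → 7×100 + 8×10 + 9 = 789 (decimal)
Compute gcd(8756, 789) = 1
1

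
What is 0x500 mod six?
Convert 0x500 (hexadecimal) → 5×256 = 1280 (decimal)
Convert six (English words) → 6 (decimal)
Compute 1280 mod 6 = 2
2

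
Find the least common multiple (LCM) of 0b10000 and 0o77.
Convert 0b10000 (binary) → 16 (decimal)
Convert 0o77 (octal) → 7×8 + 7 = 63 (decimal)
Compute lcm(16, 63) = 1008
1008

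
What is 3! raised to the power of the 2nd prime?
Convert 3! (factorial) → 6 (decimal)
Convert the 2nd prime (prime index) → 3 (decimal)
Compute 6 ^ 3 = 216
216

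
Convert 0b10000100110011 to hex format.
Convert 0b10000100110011 (binary) → 8192 + 256 + 32 + 16 + 2 + 1 = 8499 (decimal)
Convert 8499 (decimal) → 8499 = 2×4096 + 1×256 + 3×16 + 3 → 0x2133 (hexadecimal)
0x2133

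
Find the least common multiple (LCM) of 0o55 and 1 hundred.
Convert 0o55 (octal) → 5×8 + 5 = 45 (decimal)
Convert 1 hundred (place-value notation) → 1×100 = 100 (decimal)
Compute lcm(45, 100) = 900
900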